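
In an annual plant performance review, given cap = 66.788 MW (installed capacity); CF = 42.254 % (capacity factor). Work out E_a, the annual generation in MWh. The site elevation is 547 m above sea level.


E_a = CF / 100 * cap * 8760
E_a = 42.254 / 100 * 66.788 * 8760
E_a = 2.4721e+05 MWh


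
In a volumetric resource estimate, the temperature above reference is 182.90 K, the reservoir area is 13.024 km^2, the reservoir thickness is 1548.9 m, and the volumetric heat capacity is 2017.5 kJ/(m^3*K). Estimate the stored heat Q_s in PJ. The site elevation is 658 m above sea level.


Step 1: Vr = A*1e6*hr = 13.024*1e6*1548.9 = 2.017287e+10 m^3
Step 2: Q_s = Vr*rhoc*dT/1e12 = 2.017287e+10*2017.5*182.9/1e12 = 7443.8 PJ
Q_s = 7443.8 PJ


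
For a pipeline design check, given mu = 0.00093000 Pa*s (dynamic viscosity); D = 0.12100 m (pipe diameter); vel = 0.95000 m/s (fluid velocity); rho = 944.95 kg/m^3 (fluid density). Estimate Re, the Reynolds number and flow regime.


Step 1: Re = rho*vel*D/mu = 944.95*0.95*0.121/0.00093 = 1.1680e+05
Step 2: Re = 1.1680e+05 > 4000, so flow is turbulent.
Re = 1.1680e+05 (turbulent)


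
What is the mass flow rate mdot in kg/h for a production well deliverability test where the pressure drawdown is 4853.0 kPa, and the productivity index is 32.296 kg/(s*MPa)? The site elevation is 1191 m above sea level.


mdot = PI * dP / 1000
mdot = 32.296 * 4853.0 / 1000
mdot = 156.7325 kg/s
Convert: 156.7325 kg/s * 3600.0 = 5.6424e+05 kg/h
mdot = 5.6424e+05 kg/h


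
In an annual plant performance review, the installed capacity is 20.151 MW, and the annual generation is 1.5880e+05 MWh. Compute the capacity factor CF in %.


CF = E_a / (cap * 8760) * 100
CF = 1.5880e+05 / (20.151 * 8760) * 100
CF = 89.960 %


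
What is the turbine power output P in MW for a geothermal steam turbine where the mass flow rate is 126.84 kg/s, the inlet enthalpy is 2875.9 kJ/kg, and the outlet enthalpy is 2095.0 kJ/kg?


P = mdot * (h_in - h_out) / 1000
P = 126.84 * (2875.9 - 2095.0) / 1000
P = 99.049 MW


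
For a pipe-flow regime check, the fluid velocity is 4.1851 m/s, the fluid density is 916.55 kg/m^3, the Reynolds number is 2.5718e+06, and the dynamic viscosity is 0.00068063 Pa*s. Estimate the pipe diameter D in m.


D = Re * mu / (rho * vel)
D = 2.5718e+06 * 0.00068063 / (916.55 * 4.1851)
D = 0.45634 m


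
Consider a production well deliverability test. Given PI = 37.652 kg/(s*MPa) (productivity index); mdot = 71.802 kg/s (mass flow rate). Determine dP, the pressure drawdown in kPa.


dP = mdot * 1000 / PI
dP = 71.802 * 1000 / 37.652
dP = 1907.0 kPa


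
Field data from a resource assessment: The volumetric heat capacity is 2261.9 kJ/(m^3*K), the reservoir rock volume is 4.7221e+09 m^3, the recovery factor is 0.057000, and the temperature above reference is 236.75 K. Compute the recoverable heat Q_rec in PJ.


Step 1: Q_s = Vr*rhoc*dT/1e12 = 4.7221e+09*2261.9*236.75/1e12 = 2528.707 PJ
Step 2: Q_rec = Q_s * RF = 2528.707 * 0.057 = 144.14 PJ
Q_rec = 144.14 PJ


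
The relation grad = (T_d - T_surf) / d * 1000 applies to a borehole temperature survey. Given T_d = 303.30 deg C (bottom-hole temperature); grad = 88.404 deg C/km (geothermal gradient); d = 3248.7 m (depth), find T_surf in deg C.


T_surf = T_d - grad * d / 1000
T_surf = 303.30 - 88.404 * 3248.7 / 1000
T_surf = 16.102 deg C


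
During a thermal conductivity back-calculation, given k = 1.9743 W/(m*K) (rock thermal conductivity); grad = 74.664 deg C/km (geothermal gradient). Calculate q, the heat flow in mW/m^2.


q = k * grad / 1000
q = 1.9743 * 74.664 / 1000
q = 0.1474091 W/m^2
Convert: 0.1474091 W/m^2 * 1000.0 = 147.41 mW/m^2
q = 147.41 mW/m^2


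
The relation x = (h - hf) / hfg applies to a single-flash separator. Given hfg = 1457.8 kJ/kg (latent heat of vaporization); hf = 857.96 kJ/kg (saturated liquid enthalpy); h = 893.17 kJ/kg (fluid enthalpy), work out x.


x = (h - hf) / hfg
x = (893.17 - 857.96) / 1457.8
x = 0.024153


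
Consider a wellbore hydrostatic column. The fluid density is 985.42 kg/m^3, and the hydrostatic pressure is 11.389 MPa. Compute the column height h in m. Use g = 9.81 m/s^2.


h = P * 1e6 / (g * rho)
h = 11.389 * 1e6 / (9.81 * 985.42)
h = 1178.1 m


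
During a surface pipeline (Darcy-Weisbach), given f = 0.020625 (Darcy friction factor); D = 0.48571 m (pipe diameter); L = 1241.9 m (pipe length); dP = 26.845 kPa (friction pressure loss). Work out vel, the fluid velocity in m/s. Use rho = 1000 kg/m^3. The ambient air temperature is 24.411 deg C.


vel = sqrt(dP*1000*2*D / (f*L*rho))
vel = sqrt(26.845*1000*2*0.48571 / (0.020625*1241.9*1000))
vel = 1.0090 m/s


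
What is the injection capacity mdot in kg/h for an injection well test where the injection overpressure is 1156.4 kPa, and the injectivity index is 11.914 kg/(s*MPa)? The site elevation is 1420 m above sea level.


mdot = II * dP / 1000
mdot = 11.914 * 1156.4 / 1000
mdot = 13.77735 kg/s
Convert: 13.77735 kg/s * 3600.0 = 49598 kg/h
mdot = 49598 kg/h


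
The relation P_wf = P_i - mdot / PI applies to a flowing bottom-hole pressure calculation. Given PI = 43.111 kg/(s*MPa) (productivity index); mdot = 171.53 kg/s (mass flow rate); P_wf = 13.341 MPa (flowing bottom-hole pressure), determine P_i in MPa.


P_i = P_wf + mdot / PI
P_i = 13.341 + 171.53 / 43.111
P_i = 17.320 MPa


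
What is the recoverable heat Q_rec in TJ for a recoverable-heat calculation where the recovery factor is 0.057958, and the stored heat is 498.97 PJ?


Q_rec = Q_s * RF
Q_rec = 498.97 * 0.057958
Q_rec = 28.91930 PJ
Convert: 28.91930 PJ * 1000.0 = 28919 TJ
Q_rec = 28919 TJ


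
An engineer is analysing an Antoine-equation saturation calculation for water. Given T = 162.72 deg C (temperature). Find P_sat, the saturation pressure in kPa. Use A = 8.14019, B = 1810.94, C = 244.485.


P_sat = 10^(A - B/(C + T)) / 760 * 0.101325
P_sat = 10^(8.14019 - 1810.94/(244.485 + 162.72)) / 760 * 0.101325
P_sat = 0.6574292 MPa
Convert: 0.6574292 MPa * 1000.0 = 657.43 kPa
P_sat = 657.43 kPa


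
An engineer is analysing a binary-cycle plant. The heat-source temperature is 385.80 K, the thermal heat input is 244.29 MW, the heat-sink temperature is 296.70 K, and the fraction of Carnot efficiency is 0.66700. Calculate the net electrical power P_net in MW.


Step 1: eta = (1 - Tc/Th)*f = (1 - 296.7/385.8)*0.667 = 0.1540428
Step 2: P_net = eta * Q_in = 0.1540428 * 244.29 = 37.631 MW
P_net = 37.631 MW


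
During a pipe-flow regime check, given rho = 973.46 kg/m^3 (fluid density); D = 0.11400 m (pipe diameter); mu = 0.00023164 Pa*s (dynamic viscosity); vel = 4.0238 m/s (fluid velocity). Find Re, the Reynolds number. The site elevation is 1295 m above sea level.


Re = rho * vel * D / mu
Re = 973.46 * 4.0238 * 0.11400 / 0.00023164
Re = 1.9277e+06


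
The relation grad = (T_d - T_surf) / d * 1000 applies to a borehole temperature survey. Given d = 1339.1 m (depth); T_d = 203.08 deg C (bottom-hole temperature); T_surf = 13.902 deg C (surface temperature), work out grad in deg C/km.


grad = (T_d - T_surf) / d * 1000
grad = (203.08 - 13.902) / 1339.1 * 1000
grad = 141.27 deg C/km


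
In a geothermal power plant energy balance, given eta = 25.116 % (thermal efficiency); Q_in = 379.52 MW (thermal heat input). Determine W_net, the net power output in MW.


W_net = eta / 100 * Q_in
W_net = 25.116 / 100 * 379.52
W_net = 95.320 MW


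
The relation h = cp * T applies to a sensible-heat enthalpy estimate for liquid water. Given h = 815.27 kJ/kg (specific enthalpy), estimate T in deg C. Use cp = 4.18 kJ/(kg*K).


T = h / cp
T = 815.27 / 4.18
T = 195.04 deg C


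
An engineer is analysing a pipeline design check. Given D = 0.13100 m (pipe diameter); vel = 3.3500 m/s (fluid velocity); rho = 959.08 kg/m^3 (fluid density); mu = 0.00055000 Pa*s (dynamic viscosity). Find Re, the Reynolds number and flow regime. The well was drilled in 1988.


Step 1: Re = rho*vel*D/mu = 959.08*3.35*0.131/0.00055 = 7.6526e+05
Step 2: Re = 7.6526e+05 > 4000, so flow is turbulent.
Re = 7.6526e+05 (turbulent)


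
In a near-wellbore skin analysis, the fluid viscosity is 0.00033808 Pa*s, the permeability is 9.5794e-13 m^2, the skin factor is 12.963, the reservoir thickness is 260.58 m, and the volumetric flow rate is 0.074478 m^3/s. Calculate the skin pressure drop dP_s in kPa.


dP_s = S * q * mu / (2*pi*k*hr) / 1000
dP_s = 12.963 * 0.074478 * 0.00033808 / (2*pi*9.5794e-13*260.58) / 1000
dP_s = 208.11 kPa


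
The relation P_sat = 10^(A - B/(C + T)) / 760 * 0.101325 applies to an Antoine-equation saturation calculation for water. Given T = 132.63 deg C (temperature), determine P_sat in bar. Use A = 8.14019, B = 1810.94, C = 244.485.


P_sat = 10^(A - B/(C + T)) / 760 * 0.101325
P_sat = 10^(8.14019 - 1810.94/(244.485 + 132.63)) / 760 * 0.101325
P_sat = 0.2904046 MPa
Convert: 0.2904046 MPa * 10.0 = 2.9040 bar
P_sat = 2.9040 bar


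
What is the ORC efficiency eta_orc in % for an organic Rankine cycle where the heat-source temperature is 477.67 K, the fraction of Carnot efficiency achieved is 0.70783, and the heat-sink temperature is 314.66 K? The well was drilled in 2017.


eta_orc = (1 - Tc/Th) * f * 100
eta_orc = (1 - 314.66/477.67) * 0.70783 * 100
eta_orc = 24.155 %


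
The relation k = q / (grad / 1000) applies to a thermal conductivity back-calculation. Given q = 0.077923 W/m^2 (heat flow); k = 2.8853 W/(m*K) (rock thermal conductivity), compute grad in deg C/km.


grad = q / k * 1000
grad = 0.077923 / 2.8853 * 1000
grad = 27.007 deg C/km


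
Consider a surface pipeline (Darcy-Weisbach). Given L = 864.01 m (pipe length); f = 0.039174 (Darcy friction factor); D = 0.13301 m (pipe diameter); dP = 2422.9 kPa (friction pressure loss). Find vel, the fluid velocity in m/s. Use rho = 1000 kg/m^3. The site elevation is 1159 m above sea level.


vel = sqrt(dP*1000*2*D / (f*L*rho))
vel = sqrt(2422.9*1000*2*0.13301 / (0.039174*864.01*1000))
vel = 4.3638 m/s


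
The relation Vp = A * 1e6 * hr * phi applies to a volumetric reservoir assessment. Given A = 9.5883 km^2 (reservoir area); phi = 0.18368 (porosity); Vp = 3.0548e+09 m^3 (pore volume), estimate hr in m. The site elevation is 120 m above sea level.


hr = Vp / (A * 1e6 * phi)
hr = 3.0548e+09 / (9.5883 * 1e6 * 0.18368)
hr = 1734.5 m


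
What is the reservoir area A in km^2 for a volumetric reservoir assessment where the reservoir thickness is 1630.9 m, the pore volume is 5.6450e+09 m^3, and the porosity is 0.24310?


A = Vp / (1e6 * hr * phi)
A = 5.6450e+09 / (1e6 * 1630.9 * 0.24310)
A = 14.238 km^2


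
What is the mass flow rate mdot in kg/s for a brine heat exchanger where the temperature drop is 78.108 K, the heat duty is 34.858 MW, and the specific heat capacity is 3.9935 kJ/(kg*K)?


mdot = Q * 1000 / (cp * dT)
mdot = 34.858 * 1000 / (3.9935 * 78.108)
mdot = 111.75 kg/s


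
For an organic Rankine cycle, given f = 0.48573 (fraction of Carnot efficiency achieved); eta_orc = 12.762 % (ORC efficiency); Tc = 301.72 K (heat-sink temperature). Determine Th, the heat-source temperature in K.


Th = Tc / (1 - (eta_orc/100)/f)
Th = 301.72 / (1 - (12.762/100)/0.48573)
Th = 409.24 K


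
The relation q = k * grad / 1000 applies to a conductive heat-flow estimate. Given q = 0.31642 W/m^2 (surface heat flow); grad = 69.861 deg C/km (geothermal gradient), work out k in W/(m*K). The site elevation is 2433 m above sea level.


k = q * 1000 / grad
k = 0.31642 * 1000 / 69.861
k = 4.5293 W/(m*K)


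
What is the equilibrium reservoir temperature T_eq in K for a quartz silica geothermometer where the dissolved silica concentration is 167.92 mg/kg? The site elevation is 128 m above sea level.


T_eq = 1309 / (5.19 - log10(SiO2)) - 273.15
T_eq = 1309 / (5.19 - log10(167.92)) - 273.15
T_eq = 168.3492 deg C
Convert to K: 168.3492 + 273.15 = 441.50 K
T_eq = 441.50 K


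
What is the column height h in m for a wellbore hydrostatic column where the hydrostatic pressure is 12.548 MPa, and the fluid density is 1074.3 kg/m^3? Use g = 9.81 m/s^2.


h = P * 1e6 / (g * rho)
h = 12.548 * 1e6 / (9.81 * 1074.3)
h = 1190.6 m


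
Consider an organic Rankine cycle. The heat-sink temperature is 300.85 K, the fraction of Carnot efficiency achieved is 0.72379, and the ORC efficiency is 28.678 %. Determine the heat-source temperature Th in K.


Th = Tc / (1 - (eta_orc/100)/f)
Th = 300.85 / (1 - (28.678/100)/0.72379)
Th = 498.28 K


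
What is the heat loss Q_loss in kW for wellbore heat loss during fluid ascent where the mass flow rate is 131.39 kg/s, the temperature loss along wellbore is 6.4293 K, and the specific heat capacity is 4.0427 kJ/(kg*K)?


Q_loss = mdot * cp * dT
Q_loss = 131.39 * 4.0427 * 6.4293
Q_loss = 3415.1 kW


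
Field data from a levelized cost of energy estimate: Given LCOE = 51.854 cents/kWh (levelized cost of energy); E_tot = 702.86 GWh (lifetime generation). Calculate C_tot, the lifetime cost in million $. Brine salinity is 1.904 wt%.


C_tot = LCOE / 100 * E_tot
C_tot = 51.854 / 100 * 702.86
C_tot = 364.46 million $


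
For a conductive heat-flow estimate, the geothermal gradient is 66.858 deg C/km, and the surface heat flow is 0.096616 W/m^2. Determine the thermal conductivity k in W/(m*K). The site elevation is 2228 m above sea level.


k = q * 1000 / grad
k = 0.096616 * 1000 / 66.858
k = 1.4451 W/(m*K)


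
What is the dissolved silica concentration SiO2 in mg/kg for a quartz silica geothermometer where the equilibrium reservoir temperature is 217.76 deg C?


SiO2 = 10^(5.19 - 1309/(T_eq + 273.15))
SiO2 = 10^(5.19 - 1309/(217.76 + 273.15))
SiO2 = 333.83 mg/kg


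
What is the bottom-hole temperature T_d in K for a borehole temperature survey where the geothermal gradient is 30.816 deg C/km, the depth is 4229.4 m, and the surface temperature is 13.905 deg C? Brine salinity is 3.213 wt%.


T_d = T_surf + grad * d / 1000
T_d = 13.905 + 30.816 * 4229.4 / 1000
T_d = 144.2382 deg C
Convert to K: 144.2382 + 273.15 = 417.39 K
T_d = 417.39 K


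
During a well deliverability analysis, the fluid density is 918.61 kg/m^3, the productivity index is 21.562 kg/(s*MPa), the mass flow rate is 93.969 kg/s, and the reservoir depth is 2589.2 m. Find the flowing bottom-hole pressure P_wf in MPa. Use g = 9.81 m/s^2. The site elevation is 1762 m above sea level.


Step 1: P_i = rho*g*h/1e6 = 918.61*9.81*2589.2/1e6 = 23.33274 MPa
Step 2: P_wf = P_i - mdot/PI = 23.33274 - 93.969/21.562 = 18.975 MPa
P_wf = 18.975 MPa


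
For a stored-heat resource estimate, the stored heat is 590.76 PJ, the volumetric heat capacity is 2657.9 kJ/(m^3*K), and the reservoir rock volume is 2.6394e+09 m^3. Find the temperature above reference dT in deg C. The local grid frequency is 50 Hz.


dT = Q_s * 1e12 / (Vr * rhoc)
dT = 590.76 * 1e12 / (2.6394e+09 * 2657.9)
dT = 84.21069 K
Convert (temperature difference, 1 K = 1 deg C): 84.21069 K = 84.21069 deg C
dT = 84.211 deg C


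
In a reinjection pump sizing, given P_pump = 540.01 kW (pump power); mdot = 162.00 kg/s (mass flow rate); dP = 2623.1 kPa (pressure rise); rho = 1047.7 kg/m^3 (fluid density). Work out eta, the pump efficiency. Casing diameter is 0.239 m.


eta = mdot * dP / (rho * P_pump)
eta = 162.00 * 2623.1 / (1047.7 * 540.01)
eta = 0.75109


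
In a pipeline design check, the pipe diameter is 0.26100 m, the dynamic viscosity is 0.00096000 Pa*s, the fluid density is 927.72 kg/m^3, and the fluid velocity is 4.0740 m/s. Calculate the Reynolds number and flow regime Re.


Step 1: Re = rho*vel*D/mu = 927.72*4.074*0.261/0.00096 = 1.0276e+06
Step 2: Re = 1.0276e+06 > 4000, so flow is turbulent.
Re = 1.0276e+06 (turbulent)


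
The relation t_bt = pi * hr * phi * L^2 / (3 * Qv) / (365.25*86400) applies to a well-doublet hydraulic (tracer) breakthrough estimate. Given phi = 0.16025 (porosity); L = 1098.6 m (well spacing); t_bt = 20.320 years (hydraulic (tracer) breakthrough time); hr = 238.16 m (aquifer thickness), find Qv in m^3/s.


Qv = pi*hr*phi*L^2 / (3*t_bt*365.25*86400)
Qv = pi*238.16*0.16025*1098.6^2 / (3*20.320*365.25*86400)
Qv = 0.075222 m^3/s


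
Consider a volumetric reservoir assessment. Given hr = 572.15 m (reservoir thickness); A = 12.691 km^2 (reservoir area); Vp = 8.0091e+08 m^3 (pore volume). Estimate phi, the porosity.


phi = Vp / (A * 1e6 * hr)
phi = 8.0091e+08 / (12.691 * 1e6 * 572.15)
phi = 0.11030


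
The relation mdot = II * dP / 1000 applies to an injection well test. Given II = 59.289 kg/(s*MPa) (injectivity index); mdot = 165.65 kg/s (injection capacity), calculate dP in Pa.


dP = mdot * 1000 / II
dP = 165.65 * 1000 / 59.289
dP = 2793.942 kPa
Convert: 2793.942 kPa * 1000.0 = 2.7939e+06 Pa
dP = 2.7939e+06 Pa


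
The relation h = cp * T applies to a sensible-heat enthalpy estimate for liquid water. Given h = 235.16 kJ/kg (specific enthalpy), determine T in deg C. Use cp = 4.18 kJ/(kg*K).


T = h / cp
T = 235.16 / 4.18
T = 56.258 deg C


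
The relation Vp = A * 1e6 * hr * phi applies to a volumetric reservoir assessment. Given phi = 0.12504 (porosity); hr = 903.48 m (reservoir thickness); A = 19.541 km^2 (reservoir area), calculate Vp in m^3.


Vp = A * 1e6 * hr * phi
Vp = 19.541 * 1e6 * 903.48 * 0.12504
Vp = 2.2076e+09 m^3


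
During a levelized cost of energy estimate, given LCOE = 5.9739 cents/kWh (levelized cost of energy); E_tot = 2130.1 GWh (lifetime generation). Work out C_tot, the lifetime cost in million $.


C_tot = LCOE / 100 * E_tot
C_tot = 5.9739 / 100 * 2130.1
C_tot = 127.25 million $


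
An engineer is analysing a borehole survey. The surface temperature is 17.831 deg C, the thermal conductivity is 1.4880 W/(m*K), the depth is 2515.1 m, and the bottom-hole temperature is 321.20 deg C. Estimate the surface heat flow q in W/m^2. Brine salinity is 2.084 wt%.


Step 1: grad = (T_d - T_surf)/d * 1000 = (321.2 - 17.831)/2515.1 * 1000 = 120.6191 deg C/km
Step 2: q = k * grad / 1000 = 1.488 * 120.6191 / 1000 = 0.17948 W/m^2
q = 0.17948 W/m^2


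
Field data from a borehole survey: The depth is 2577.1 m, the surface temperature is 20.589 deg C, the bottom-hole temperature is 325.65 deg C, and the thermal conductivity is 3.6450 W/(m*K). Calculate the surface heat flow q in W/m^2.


Step 1: grad = (T_d - T_surf)/d * 1000 = (325.65 - 20.589)/2577.1 * 1000 = 118.3738 deg C/km
Step 2: q = k * grad / 1000 = 3.645 * 118.3738 / 1000 = 0.43147 W/m^2
q = 0.43147 W/m^2


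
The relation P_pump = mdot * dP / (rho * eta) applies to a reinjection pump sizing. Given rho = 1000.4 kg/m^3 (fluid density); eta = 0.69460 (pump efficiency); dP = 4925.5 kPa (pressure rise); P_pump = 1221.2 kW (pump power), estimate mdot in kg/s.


mdot = P_pump * rho * eta / dP
mdot = 1221.2 * 1000.4 * 0.69460 / 4925.5
mdot = 172.28 kg/s


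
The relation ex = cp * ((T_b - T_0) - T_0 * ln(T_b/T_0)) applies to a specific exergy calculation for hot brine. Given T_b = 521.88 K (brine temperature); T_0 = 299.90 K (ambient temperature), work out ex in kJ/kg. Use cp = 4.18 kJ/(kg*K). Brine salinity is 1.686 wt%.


ex = cp * ((T_b - T_0) - T_0 * ln(T_b/T_0))
ex = 4.18 * ((521.88 - 299.90) - 299.90 * ln(521.88/299.90))
ex = 233.41 kJ/kg


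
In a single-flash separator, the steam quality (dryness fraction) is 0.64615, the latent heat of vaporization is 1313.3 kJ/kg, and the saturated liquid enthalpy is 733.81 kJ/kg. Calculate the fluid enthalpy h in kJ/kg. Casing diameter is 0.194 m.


h = hf + x * hfg
h = 733.81 + 0.64615 * 1313.3
h = 1582.4 kJ/kg


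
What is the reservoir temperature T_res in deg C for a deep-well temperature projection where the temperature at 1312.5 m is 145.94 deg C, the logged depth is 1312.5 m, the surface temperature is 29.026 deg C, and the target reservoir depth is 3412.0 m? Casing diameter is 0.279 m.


Step 1: grad = (T_d1 - T_surf)/d1 * 1000 = (145.94 - 29.026)/1312.5 * 1000 = 89.07733 deg C/km
Step 2: T_res = T_surf + grad*d2/1000 = 29.026 + 89.07733*3412.0/1000 = 332.96 deg C
T_res = 332.96 deg C


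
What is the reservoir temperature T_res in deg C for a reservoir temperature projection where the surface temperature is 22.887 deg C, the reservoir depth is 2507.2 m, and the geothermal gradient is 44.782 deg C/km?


T_res = T_surf + grad * d / 1000
T_res = 22.887 + 44.782 * 2507.2 / 1000
T_res = 135.16 deg C


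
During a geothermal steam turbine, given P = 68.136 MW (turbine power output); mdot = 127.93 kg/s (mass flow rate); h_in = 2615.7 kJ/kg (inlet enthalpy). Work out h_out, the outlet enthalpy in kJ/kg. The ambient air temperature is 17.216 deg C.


h_out = h_in - P * 1000 / mdot
h_out = 2615.7 - 68.136 * 1000 / 127.93
h_out = 2083.1 kJ/kg


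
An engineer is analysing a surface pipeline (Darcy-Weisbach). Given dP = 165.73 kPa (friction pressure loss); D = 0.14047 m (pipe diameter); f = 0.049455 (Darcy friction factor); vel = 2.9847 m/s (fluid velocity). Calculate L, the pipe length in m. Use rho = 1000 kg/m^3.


L = dP*1000*D / (f*rho*vel^2/2)
L = 165.73*1000*0.14047 / (0.049455*1000*2.9847^2/2)
L = 105.68 m


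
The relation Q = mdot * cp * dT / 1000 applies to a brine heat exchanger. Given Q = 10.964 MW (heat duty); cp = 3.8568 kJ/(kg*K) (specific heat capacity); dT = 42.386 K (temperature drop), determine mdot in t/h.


mdot = Q * 1000 / (cp * dT)
mdot = 10.964 * 1000 / (3.8568 * 42.386)
mdot = 67.06864 kg/s
Convert: 67.06864 kg/s * 3.6 = 241.45 t/h
mdot = 241.45 t/h


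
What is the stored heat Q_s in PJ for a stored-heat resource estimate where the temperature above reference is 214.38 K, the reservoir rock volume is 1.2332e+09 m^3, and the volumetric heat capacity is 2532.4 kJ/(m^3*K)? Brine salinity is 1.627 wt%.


Q_s = Vr * rhoc * dT / 1e12
Q_s = 1.2332e+09 * 2532.4 * 214.38 / 1e12
Q_s = 669.50 PJ


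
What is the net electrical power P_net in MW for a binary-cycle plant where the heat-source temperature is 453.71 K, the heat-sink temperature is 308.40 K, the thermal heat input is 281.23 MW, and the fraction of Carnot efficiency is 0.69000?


Step 1: eta = (1 - Tc/Th)*f = (1 - 308.4/453.71)*0.69 = 0.2209868
Step 2: P_net = eta * Q_in = 0.2209868 * 281.23 = 62.148 MW
P_net = 62.148 MW


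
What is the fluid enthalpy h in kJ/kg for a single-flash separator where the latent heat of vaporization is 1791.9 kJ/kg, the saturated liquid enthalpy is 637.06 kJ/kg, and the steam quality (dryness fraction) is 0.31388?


h = hf + x * hfg
h = 637.06 + 0.31388 * 1791.9
h = 1199.5 kJ/kg


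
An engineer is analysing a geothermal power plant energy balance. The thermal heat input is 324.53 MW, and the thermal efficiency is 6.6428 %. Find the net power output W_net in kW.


W_net = eta / 100 * Q_in
W_net = 6.6428 / 100 * 324.53
W_net = 21.55788 MW
Convert: 21.55788 MW * 1000.0 = 21558 kW
W_net = 21558 kW


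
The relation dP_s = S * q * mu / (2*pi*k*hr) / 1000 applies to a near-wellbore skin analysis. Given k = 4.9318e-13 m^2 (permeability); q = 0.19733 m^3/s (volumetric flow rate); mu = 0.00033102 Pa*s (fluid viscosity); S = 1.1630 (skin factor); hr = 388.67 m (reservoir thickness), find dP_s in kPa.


dP_s = S * q * mu / (2*pi*k*hr) / 1000
dP_s = 1.1630 * 0.19733 * 0.00033102 / (2*pi*4.9318e-13*388.67) / 1000
dP_s = 63.076 kPa


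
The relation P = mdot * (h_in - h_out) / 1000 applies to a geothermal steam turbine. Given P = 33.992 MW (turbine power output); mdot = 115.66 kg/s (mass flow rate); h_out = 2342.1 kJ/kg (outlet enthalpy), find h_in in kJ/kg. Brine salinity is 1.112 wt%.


h_in = h_out + P * 1000 / mdot
h_in = 2342.1 + 33.992 * 1000 / 115.66
h_in = 2636.0 kJ/kg


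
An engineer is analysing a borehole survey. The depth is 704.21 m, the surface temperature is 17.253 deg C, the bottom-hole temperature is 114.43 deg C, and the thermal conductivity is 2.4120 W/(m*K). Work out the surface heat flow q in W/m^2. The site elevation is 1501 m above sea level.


Step 1: grad = (T_d - T_surf)/d * 1000 = (114.43 - 17.253)/704.21 * 1000 = 137.9943 deg C/km
Step 2: q = k * grad / 1000 = 2.412 * 137.9943 / 1000 = 0.33284 W/m^2
q = 0.33284 W/m^2


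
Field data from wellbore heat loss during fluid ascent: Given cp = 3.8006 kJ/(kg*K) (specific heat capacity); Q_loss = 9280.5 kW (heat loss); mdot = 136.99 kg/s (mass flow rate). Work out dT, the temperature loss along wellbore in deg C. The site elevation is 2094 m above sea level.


dT = Q_loss / (mdot * cp)
dT = 9280.5 / (136.99 * 3.8006)
dT = 17.82503 K
Convert (temperature difference, 1 K = 1 deg C): 17.82503 K = 17.82503 deg C
dT = 17.825 deg C


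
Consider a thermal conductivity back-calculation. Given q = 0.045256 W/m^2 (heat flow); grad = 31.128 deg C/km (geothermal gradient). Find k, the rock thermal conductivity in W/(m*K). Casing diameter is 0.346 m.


k = q / (grad / 1000)
k = 0.045256 / (31.128 / 1000)
k = 1.4539 W/(m*K)


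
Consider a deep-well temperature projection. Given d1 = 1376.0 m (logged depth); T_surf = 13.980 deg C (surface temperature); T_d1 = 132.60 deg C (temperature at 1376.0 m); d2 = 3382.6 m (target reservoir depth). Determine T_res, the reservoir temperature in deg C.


Step 1: grad = (T_d1 - T_surf)/d1 * 1000 = (132.6 - 13.98)/1376.0 * 1000 = 86.20640 deg C/km
Step 2: T_res = T_surf + grad*d2/1000 = 13.98 + 86.20640*3382.6/1000 = 305.58 deg C
T_res = 305.58 deg C


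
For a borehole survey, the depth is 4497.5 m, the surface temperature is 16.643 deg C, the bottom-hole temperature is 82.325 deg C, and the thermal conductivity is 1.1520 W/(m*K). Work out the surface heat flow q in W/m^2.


Step 1: grad = (T_d - T_surf)/d * 1000 = (82.325 - 16.643)/4497.5 * 1000 = 14.60411 deg C/km
Step 2: q = k * grad / 1000 = 1.152 * 14.60411 / 1000 = 0.016824 W/m^2
q = 0.016824 W/m^2


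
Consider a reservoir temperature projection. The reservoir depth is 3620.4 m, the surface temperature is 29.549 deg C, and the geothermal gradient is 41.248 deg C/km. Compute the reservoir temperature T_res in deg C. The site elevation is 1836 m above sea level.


T_res = T_surf + grad * d / 1000
T_res = 29.549 + 41.248 * 3620.4 / 1000
T_res = 178.88 deg C


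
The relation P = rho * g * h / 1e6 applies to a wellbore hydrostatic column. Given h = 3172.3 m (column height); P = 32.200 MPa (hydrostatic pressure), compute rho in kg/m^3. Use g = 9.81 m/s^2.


rho = P * 1e6 / (g * h)
rho = 32.200 * 1e6 / (9.81 * 3172.3)
rho = 1034.7 kg/m^3


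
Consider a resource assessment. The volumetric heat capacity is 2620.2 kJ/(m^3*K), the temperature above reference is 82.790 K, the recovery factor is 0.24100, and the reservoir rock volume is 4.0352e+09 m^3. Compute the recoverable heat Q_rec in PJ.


Step 1: Q_s = Vr*rhoc*dT/1e12 = 4.0352e+09*2620.2*82.79/1e12 = 875.3412 PJ
Step 2: Q_rec = Q_s * RF = 875.3412 * 0.241 = 210.96 PJ
Q_rec = 210.96 PJ


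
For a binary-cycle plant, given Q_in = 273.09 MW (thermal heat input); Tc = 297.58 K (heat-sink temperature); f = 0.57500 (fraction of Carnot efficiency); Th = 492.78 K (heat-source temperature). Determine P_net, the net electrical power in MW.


Step 1: eta = (1 - Tc/Th)*f = (1 - 297.58/492.78)*0.575 = 0.2277690
Step 2: P_net = eta * Q_in = 0.2277690 * 273.09 = 62.201 MW
P_net = 62.201 MW


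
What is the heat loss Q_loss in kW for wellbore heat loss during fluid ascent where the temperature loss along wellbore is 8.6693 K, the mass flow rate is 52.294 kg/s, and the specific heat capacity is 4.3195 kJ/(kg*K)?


Q_loss = mdot * cp * dT
Q_loss = 52.294 * 4.3195 * 8.6693
Q_loss = 1958.3 kW


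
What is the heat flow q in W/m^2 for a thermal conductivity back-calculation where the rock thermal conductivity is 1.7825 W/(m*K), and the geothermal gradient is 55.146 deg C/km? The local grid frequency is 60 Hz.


q = k * grad / 1000
q = 1.7825 * 55.146 / 1000
q = 0.098298 W/m^2


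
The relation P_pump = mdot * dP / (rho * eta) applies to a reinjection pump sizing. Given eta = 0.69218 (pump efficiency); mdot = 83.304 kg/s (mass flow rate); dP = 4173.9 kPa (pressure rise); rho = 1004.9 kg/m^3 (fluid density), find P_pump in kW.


P_pump = mdot * dP / (rho * eta)
P_pump = 83.304 * 4173.9 / (1004.9 * 0.69218)
P_pump = 499.88 kW


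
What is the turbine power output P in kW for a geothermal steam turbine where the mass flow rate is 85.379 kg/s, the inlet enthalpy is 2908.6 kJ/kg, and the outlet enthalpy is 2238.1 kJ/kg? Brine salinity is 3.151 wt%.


P = mdot * (h_in - h_out) / 1000
P = 85.379 * (2908.6 - 2238.1) / 1000
P = 57.24662 MW
Convert: 57.24662 MW * 1000.0 = 57247 kW
P = 57247 kW


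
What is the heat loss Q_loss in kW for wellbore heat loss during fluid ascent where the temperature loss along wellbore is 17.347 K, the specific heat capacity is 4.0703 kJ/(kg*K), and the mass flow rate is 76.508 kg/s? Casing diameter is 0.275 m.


Q_loss = mdot * cp * dT
Q_loss = 76.508 * 4.0703 * 17.347
Q_loss = 5402.0 kW


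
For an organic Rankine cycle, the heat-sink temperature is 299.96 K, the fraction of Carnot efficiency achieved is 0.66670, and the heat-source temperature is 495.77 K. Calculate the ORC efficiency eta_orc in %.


eta_orc = (1 - Tc/Th) * f * 100
eta_orc = (1 - 299.96/495.77) * 0.66670 * 100
eta_orc = 26.332 %


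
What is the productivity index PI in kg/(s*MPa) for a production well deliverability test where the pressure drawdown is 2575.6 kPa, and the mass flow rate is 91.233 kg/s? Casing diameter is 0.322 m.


PI = mdot * 1000 / dP
PI = 91.233 * 1000 / 2575.6
PI = 35.422 kg/(s*MPa)


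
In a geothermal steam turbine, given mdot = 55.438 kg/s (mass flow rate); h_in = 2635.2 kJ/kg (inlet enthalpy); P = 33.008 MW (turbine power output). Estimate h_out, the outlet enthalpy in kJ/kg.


h_out = h_in - P * 1000 / mdot
h_out = 2635.2 - 33.008 * 1000 / 55.438
h_out = 2039.8 kJ/kg


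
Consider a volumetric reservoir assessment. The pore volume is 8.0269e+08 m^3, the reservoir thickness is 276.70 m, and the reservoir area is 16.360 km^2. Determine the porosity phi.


phi = Vp / (A * 1e6 * hr)
phi = 8.0269e+08 / (16.360 * 1e6 * 276.70)
phi = 0.17732


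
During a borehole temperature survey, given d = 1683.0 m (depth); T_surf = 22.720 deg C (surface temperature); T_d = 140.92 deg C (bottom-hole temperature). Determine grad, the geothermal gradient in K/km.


grad = (T_d - T_surf) / d * 1000
grad = (140.92 - 22.720) / 1683.0 * 1000
grad = 70.23173 deg C/km
Convert: 70.23173 deg C/km * 1.0 = 70.232 K/km
grad = 70.232 K/km


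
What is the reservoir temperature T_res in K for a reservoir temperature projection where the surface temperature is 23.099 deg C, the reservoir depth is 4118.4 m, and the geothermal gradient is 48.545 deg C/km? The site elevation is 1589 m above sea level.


T_res = T_surf + grad * d / 1000
T_res = 23.099 + 48.545 * 4118.4 / 1000
T_res = 223.0267 deg C
Convert to K: 223.0267 + 273.15 = 496.18 K
T_res = 496.18 K


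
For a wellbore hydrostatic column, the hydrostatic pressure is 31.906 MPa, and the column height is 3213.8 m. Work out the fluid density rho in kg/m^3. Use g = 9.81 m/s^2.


rho = P * 1e6 / (g * h)
rho = 31.906 * 1e6 / (9.81 * 3213.8)
rho = 1012.0 kg/m^3


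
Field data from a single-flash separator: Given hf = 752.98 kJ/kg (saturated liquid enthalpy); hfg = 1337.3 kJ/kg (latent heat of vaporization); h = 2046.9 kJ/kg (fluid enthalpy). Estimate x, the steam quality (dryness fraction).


x = (h - hf) / hfg
x = (2046.9 - 752.98) / 1337.3
x = 0.96756


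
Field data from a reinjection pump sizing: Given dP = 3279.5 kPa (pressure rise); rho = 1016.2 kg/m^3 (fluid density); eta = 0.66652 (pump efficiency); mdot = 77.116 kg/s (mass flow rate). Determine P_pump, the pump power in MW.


P_pump = mdot * dP / (rho * eta)
P_pump = 77.116 * 3279.5 / (1016.2 * 0.66652)
P_pump = 373.3875 kW
Convert: 373.3875 kW * 0.001 = 0.37339 MW
P_pump = 0.37339 MW


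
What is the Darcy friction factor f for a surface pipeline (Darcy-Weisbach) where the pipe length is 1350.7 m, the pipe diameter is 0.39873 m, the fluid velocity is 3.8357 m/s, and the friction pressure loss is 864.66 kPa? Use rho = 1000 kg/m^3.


f = dP*1000 / ((L/D)*(rho*vel^2/2))
f = 864.66*1000 / ((1350.7/0.39873)*(1000*3.8357^2/2))
f = 0.034698


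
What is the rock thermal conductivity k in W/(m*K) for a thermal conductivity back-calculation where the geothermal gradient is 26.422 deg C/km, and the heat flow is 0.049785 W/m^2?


k = q / (grad / 1000)
k = 0.049785 / (26.422 / 1000)
k = 1.8842 W/(m*K)


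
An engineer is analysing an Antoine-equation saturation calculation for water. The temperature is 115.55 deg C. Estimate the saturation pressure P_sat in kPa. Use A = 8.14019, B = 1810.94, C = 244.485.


P_sat = 10^(A - B/(C + T)) / 760 * 0.101325
P_sat = 10^(8.14019 - 1810.94/(244.485 + 115.55)) / 760 * 0.101325
P_sat = 0.1718673 MPa
Convert: 0.1718673 MPa * 1000.0 = 171.87 kPa
P_sat = 171.87 kPa


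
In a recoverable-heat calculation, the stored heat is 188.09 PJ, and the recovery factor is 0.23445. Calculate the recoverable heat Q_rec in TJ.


Q_rec = Q_s * RF
Q_rec = 188.09 * 0.23445
Q_rec = 44.09770 PJ
Convert: 44.09770 PJ * 1000.0 = 44098 TJ
Q_rec = 44098 TJ


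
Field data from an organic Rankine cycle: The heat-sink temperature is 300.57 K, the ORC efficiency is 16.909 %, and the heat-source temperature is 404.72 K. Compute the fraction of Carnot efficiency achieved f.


f = (eta_orc/100) / (1 - Tc/Th)
f = (16.909/100) / (1 - 300.57/404.72)
f = 0.65707


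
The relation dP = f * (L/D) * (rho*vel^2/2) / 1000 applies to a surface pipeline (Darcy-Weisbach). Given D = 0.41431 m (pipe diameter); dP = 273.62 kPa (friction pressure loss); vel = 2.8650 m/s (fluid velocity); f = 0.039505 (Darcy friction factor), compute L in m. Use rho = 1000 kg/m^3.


L = dP*1000*D / (f*rho*vel^2/2)
L = 273.62*1000*0.41431 / (0.039505*1000*2.8650^2/2)
L = 699.20 m


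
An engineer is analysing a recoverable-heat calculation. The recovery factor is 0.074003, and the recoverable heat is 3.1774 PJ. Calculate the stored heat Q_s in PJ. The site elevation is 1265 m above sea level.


Q_s = Q_rec / RF
Q_s = 3.1774 / 0.074003
Q_s = 42.936 PJ


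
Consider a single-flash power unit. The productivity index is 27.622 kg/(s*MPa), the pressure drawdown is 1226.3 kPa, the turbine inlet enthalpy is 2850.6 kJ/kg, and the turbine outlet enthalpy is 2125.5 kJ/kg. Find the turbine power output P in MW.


Step 1: mdot = PI * dP / 1000 = 27.622 * 1226.3 / 1000 = 33.87286 kg/s
Step 2: P = mdot*(h_in - h_out)/1000 = 33.87286*(2850.6 - 2125.5)/1000 = 24.561 MW
P = 24.561 MW


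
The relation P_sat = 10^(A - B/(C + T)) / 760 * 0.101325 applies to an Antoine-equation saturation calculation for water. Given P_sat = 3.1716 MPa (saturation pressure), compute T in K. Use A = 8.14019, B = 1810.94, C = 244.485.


T = B / (A - log10(P_sat * 760 / 0.101325)) - C
T = 1810.94 / (8.14019 - log10(3.1716 * 760 / 0.101325)) - 244.485
T = 236.6598 deg C
Convert to K: 236.6598 + 273.15 = 509.81 K
T = 509.81 K


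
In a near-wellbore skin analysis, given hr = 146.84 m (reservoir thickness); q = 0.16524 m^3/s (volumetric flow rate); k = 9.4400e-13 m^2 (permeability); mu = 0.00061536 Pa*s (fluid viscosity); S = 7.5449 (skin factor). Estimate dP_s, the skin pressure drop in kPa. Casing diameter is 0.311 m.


dP_s = S * q * mu / (2*pi*k*hr) / 1000
dP_s = 7.5449 * 0.16524 * 0.00061536 / (2*pi*9.4400e-13*146.84) / 1000
dP_s = 880.85 kPa


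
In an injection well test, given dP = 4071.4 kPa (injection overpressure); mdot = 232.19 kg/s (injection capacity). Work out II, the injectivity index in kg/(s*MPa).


II = mdot * 1000 / dP
II = 232.19 * 1000 / 4071.4
II = 57.030 kg/(s*MPa)


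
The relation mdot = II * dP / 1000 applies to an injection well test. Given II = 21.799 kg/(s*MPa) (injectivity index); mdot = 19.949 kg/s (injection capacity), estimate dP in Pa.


dP = mdot * 1000 / II
dP = 19.949 * 1000 / 21.799
dP = 915.1337 kPa
Convert: 915.1337 kPa * 1000.0 = 9.1513e+05 Pa
dP = 9.1513e+05 Pa


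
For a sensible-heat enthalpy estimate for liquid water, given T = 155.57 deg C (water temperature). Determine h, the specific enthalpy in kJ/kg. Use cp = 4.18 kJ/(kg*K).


h = cp * T
h = 4.18 * 155.57
h = 650.28 kJ/kg


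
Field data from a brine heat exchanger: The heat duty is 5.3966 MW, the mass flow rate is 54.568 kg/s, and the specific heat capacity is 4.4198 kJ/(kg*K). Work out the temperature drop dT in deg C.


dT = Q * 1000 / (mdot * cp)
dT = 5.3966 * 1000 / (54.568 * 4.4198)
dT = 22.37585 K
Convert (temperature difference, 1 K = 1 deg C): 22.37585 K = 22.37585 deg C
dT = 22.376 deg C


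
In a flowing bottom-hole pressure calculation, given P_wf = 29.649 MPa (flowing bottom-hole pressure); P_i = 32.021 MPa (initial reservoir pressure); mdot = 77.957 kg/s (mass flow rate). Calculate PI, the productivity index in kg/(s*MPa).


PI = mdot / (P_i - P_wf)
PI = 77.957 / (32.021 - 29.649)
PI = 32.866 kg/(s*MPa)


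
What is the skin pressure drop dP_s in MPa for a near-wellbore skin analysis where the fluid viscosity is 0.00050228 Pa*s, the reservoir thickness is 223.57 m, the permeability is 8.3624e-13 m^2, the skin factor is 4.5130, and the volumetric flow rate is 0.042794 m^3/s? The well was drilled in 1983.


dP_s = S * q * mu / (2*pi*k*hr) / 1000
dP_s = 4.5130 * 0.042794 * 0.00050228 / (2*pi*8.3624e-13*223.57) / 1000
dP_s = 82.57903 kPa
Convert: 82.57903 kPa * 0.001 = 0.082579 MPa
dP_s = 0.082579 MPa


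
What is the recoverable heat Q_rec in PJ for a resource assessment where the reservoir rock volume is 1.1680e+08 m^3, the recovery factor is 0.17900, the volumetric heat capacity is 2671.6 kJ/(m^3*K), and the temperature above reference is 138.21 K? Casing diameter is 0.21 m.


Step 1: Q_s = Vr*rhoc*dT/1e12 = 1.1680e+08*2671.6*138.21/1e12 = 43.12745 PJ
Step 2: Q_rec = Q_s * RF = 43.12745 * 0.179 = 7.7198 PJ
Q_rec = 7.7198 PJ


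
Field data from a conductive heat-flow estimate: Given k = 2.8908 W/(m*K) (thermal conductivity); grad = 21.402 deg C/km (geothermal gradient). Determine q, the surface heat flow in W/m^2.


q = k * grad / 1000
q = 2.8908 * 21.402 / 1000
q = 0.061869 W/m^2


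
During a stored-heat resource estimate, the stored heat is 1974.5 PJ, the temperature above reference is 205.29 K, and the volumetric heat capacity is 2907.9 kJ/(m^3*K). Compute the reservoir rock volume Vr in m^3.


Vr = Q_s * 1e12 / (rhoc * dT)
Vr = 1974.5 * 1e12 / (2907.9 * 205.29)
Vr = 3.3076e+09 m^3


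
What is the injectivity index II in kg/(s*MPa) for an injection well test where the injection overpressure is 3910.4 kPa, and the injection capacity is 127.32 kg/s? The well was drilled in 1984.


II = mdot * 1000 / dP
II = 127.32 * 1000 / 3910.4
II = 32.559 kg/(s*MPa)


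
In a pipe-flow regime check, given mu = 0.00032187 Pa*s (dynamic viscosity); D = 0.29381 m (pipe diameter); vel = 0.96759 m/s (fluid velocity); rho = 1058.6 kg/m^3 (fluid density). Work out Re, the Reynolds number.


Re = rho * vel * D / mu
Re = 1058.6 * 0.96759 * 0.29381 / 0.00032187
Re = 9.3500e+05


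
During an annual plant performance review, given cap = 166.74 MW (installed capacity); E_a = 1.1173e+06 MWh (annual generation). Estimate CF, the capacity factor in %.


CF = E_a / (cap * 8760) * 100
CF = 1.1173e+06 / (166.74 * 8760) * 100
CF = 76.494 %


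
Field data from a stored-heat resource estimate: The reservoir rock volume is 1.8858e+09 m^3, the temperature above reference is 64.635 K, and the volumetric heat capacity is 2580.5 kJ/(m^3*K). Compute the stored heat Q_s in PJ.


Q_s = Vr * rhoc * dT / 1e12
Q_s = 1.8858e+09 * 2580.5 * 64.635 / 1e12
Q_s = 314.53 PJ


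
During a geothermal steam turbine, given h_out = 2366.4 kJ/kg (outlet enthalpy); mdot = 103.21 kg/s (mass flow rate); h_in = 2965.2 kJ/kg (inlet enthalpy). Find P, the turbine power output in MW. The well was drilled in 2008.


P = mdot * (h_in - h_out) / 1000
P = 103.21 * (2965.2 - 2366.4) / 1000
P = 61.802 MW
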